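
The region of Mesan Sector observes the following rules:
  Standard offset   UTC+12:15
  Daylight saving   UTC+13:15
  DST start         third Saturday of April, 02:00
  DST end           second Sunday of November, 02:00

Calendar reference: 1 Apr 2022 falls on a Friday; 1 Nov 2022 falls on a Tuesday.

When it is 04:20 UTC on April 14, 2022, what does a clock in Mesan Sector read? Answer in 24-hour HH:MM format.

1 April 2022 is a Friday, so the first Saturday is April 2 and the third is April 16.
1 November 2022 is a Tuesday, so the first Sunday is November 6 and the second is November 13.
At the standard offset (UTC+12:15), 04:20 UTC + 12h15m = 16:35 Mesan Sector standard time.
The standard-time date in Mesan Sector, April 14, 2022, does not fall between 16 April and 13 November, so daylight saving is not in effect and Mesan Sector is at UTC+12:15.
04:20 UTC + 12h15m = 16:35 local.

16:35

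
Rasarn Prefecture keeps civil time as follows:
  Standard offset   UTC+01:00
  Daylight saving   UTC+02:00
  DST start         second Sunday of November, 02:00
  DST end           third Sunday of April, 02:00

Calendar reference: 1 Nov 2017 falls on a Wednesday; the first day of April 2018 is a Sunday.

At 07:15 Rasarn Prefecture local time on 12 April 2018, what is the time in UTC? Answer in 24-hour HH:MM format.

1 November 2017 is a Wednesday, so the first Sunday is November 5 and the second is November 12.
1 April 2018 is a Sunday, so the first Sunday is April 1 and the third is April 15.
Daylight saving runs 12 November 2017 – 15 April 2018; 12 April 2018 is inside that window, so Rasarn Prefecture is at UTC+02:00.
07:15 local − 2h = 05:15 UTC.

05:15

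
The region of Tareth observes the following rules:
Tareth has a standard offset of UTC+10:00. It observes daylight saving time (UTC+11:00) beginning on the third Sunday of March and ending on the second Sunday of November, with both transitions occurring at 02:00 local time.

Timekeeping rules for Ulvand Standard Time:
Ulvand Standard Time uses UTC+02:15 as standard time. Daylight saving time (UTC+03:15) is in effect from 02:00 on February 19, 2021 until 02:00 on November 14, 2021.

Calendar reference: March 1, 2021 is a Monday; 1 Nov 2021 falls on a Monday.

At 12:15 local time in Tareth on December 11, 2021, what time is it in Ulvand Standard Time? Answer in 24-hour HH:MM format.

1 March 2021 is a Monday, so the first Sunday is March 7 and the third is March 21.
1 November 2021 is a Monday, so the first Sunday is November 7 and the second is November 14.
December 11, 2021 does not fall between 21 March and 14 November, so daylight saving is not in effect and Tareth is at UTC+10:00.
12:15 Tareth − 10h = 02:15 UTC.
At the standard offset (UTC+02:15), 02:15 UTC + 2h15m = 04:30 Ulvand Standard Time standard time.
Daylight saving runs 19 February – 14 November; the standard-time date in Ulvand Standard Time, December 11, 2021, is outside that window, so Ulvand Standard Time is on standard time at UTC+02:15.
02:15 UTC + 2h15m = 04:30 Ulvand Standard Time.

04:30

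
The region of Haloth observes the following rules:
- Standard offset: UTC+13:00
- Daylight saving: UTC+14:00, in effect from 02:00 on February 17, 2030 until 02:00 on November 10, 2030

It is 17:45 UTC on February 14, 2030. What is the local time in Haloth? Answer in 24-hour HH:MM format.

06:45

At the standard offset (UTC+13:00), 17:45 UTC + 13h = 06:45 Haloth standard time (rolling into the next day, 15 February 2030).
The standard-time date in Haloth, February 15, 2030, does not fall between 17 February and 10 November, so daylight saving is not in effect and Haloth is at UTC+13:00.
17:45 UTC + 13h = 06:45 local (rolling into the next day, 15 February 2030).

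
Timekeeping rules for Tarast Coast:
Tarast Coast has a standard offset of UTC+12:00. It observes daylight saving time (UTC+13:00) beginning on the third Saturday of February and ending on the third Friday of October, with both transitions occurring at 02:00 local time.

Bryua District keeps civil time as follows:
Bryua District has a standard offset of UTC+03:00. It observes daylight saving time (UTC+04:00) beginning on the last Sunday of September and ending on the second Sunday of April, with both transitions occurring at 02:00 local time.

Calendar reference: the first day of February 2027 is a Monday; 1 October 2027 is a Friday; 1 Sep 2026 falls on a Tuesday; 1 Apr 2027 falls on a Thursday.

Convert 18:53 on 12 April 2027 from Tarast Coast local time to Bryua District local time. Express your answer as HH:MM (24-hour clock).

08:53

1 February 2027 is a Monday, so the first Saturday is February 6 and the third is February 20.
1 October 2027 is a Friday, so the first Friday is October 1 and the third is October 15.
Daylight saving runs 20 February – 15 October; 12 April 2027 is inside that window, so Tarast Coast is at UTC+13:00.
18:53 Tarast Coast − 13h = 05:53 UTC.
1 September 2026 is a Tuesday, so Sundays fall on 6, 13, 20, 27; the last is September 27.
1 April 2027 is a Thursday, so the first Sunday is April 4 and the second is April 11.
At the standard offset (UTC+03:00), 05:53 UTC + 3h = 08:53 Bryua District standard time.
The standard-time date in Bryua District, 12 April 2027, does not fall between 27 September 2026 and 11 April 2027, so daylight saving is not in effect and Bryua District is at UTC+03:00.
05:53 UTC + 3h = 08:53 Bryua District.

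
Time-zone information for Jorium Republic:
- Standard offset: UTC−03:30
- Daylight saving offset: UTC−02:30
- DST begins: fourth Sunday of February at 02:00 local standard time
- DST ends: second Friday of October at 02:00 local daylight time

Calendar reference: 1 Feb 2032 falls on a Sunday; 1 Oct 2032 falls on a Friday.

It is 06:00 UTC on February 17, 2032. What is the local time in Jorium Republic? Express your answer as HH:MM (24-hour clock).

1 February 2032 is a Sunday, so the first Sunday is February 1 and the fourth is February 22.
1 October 2032 is a Friday, so the first Friday is October 1 and the second is October 8.
At the standard offset (UTC−03:30), 06:00 UTC − 3h30m = 02:30 Jorium Republic standard time.
The standard-time date in Jorium Republic, February 17, 2032, does not fall between 22 February and 8 October, so daylight saving is not in effect and Jorium Republic is at UTC−03:30.
06:00 UTC − 3h30m = 02:30 local.

02:30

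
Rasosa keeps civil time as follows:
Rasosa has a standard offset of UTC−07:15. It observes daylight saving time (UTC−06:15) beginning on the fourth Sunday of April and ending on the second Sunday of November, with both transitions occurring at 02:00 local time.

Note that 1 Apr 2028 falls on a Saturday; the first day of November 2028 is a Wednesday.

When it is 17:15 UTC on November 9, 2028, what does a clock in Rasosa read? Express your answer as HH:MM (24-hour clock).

1 April 2028 is a Saturday, so the first Sunday is April 2 and the fourth is April 23.
1 November 2028 is a Wednesday, so the first Sunday is November 5 and the second is November 12.
At the standard offset (UTC−07:15), 17:15 UTC − 7h15m = 10:00 Rasosa standard time.
Daylight saving runs 23 April – 12 November; the standard-time date in Rasosa, November 9, 2028, is inside that window, so Rasosa is at UTC−06:15.
17:15 UTC − 6h15m = 11:00 local.

11:00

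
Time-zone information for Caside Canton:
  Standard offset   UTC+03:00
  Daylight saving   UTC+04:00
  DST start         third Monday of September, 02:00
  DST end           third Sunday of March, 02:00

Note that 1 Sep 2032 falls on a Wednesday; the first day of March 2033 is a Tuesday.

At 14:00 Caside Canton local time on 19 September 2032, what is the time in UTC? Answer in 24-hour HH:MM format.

1 September 2032 is a Wednesday, so the first Monday is September 6 and the third is September 20.
1 March 2033 is a Tuesday, so the first Sunday is March 6 and the third is March 20.
Daylight saving runs 20 September 2032 – 20 March 2033; 19 September 2032 is outside that window, so Caside Canton is on standard time at UTC+03:00.
14:00 local − 3h = 11:00 UTC.

11:00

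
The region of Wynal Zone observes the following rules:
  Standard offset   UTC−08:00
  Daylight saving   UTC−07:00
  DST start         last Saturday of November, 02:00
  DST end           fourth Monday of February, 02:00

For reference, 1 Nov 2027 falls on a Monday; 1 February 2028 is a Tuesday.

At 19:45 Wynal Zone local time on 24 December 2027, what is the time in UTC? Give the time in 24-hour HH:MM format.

02:45

1 November 2027 is a Monday, so Saturdays fall on 6, 13, 20, 27; the last is November 27.
1 February 2028 is a Tuesday, so the first Monday is February 7 and the fourth is February 28.
24 December 2027 lies within the daylight-saving period (27 November 2027 – 28 February 2028), so Wynal Zone is on daylight time, UTC−07:00.
19:45 local + 7h = 02:45 UTC (rolling into the next day, 25 December 2027).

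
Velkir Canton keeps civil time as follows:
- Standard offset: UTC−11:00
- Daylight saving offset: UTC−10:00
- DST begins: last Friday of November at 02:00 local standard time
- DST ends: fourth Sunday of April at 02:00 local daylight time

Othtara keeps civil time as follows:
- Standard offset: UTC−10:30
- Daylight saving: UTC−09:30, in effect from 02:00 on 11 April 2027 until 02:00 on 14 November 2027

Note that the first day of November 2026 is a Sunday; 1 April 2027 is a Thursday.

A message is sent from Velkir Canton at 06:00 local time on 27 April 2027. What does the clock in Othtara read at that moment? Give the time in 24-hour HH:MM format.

07:30

1 November 2026 is a Sunday, so Fridays fall on 6, 13, 20, 27; the last is November 27.
1 April 2027 is a Thursday, so the first Sunday is April 4 and the fourth is April 25.
27 April 2027 does not fall between 27 November 2026 and 25 April 2027, so daylight saving is not in effect and Velkir Canton is at UTC−11:00.
06:00 Velkir Canton + 11h = 17:00 UTC.
At the standard offset (UTC−10:30), 17:00 UTC − 10h30m = 06:30 Othtara standard time.
Daylight saving runs 11 April – 14 November; the standard-time date in Othtara, 27 April 2027, is inside that window, so Othtara is at UTC−09:30.
17:00 UTC − 9h30m = 07:30 Othtara.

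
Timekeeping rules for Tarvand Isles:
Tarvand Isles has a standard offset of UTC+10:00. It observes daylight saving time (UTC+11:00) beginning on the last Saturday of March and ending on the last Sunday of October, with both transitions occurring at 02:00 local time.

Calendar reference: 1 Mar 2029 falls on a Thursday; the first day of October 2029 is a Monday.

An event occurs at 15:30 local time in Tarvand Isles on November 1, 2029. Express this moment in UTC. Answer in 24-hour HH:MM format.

1 March 2029 is a Thursday, so Saturdays fall on 3, 10, 17, 24, 31; the last is March 31.
1 October 2029 is a Monday, so Sundays fall on 7, 14, 21, 28; the last is October 28.
November 1, 2029 does not fall between 31 March and 28 October, so daylight saving is not in effect and Tarvand Isles is at UTC+10:00.
15:30 local − 10h = 05:30 UTC.

05:30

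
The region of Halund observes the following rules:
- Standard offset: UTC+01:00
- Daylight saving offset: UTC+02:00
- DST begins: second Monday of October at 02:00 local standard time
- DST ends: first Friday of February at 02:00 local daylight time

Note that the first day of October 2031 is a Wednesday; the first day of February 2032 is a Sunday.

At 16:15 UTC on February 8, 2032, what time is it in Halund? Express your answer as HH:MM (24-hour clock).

1 October 2031 is a Wednesday, so the first Monday is October 6 and the second is October 13.
1 February 2032 is a Sunday, so the first Friday is February 6.
At the standard offset (UTC+01:00), 16:15 UTC + 1h = 17:15 Halund standard time.
The standard-time date in Halund, February 8, 2032, does not fall between 13 October 2031 and 6 February 2032, so daylight saving is not in effect and Halund is at UTC+01:00.
16:15 UTC + 1h = 17:15 local.

17:15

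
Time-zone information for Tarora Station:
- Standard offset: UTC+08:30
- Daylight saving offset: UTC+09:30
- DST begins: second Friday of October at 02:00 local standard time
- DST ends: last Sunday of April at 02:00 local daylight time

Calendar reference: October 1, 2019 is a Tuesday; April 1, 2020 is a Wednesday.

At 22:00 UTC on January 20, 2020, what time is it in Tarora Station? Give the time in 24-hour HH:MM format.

07:30

1 October 2019 is a Tuesday, so the first Friday is October 4 and the second is October 11.
1 April 2020 is a Wednesday, so Sundays fall on 5, 12, 19, 26; the last is April 26.
At the standard offset (UTC+08:30), 22:00 UTC + 8h30m = 06:30 Tarora Station standard time (rolling into the next day, 21 January 2020).
The standard-time date in Tarora Station, January 21, 2020, lies within the daylight-saving period (11 October 2019 – 26 April 2020), so Tarora Station is on daylight time, UTC+09:30.
22:00 UTC + 9h30m = 07:30 local (rolling into the next day, 21 January 2020).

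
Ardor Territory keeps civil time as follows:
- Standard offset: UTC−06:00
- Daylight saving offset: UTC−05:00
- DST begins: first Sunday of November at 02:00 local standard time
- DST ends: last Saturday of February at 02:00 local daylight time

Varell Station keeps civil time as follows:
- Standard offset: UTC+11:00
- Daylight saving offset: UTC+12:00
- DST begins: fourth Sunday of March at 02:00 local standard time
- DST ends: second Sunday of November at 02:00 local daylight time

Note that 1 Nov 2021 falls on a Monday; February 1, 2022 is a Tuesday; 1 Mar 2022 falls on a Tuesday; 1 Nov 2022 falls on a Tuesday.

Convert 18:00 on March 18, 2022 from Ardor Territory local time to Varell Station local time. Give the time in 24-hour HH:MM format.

11:00

1 November 2021 is a Monday, so the first Sunday is November 7.
1 February 2022 is a Tuesday, so Saturdays fall on 5, 12, 19, 26; the last is February 26.
March 18, 2022 does not fall between 7 November 2021 and 26 February 2022, so daylight saving is not in effect and Ardor Territory is at UTC−06:00.
18:00 Ardor Territory + 6h = 00:00 UTC (rolling into the next day, 19 March 2022).
1 March 2022 is a Tuesday, so the first Sunday is March 6 and the fourth is March 27.
1 November 2022 is a Tuesday, so the first Sunday is November 6 and the second is November 13.
At the standard offset (UTC+11:00), 00:00 UTC + 11h = 11:00 Varell Station standard time.
The standard-time date in Varell Station, March 19, 2022, is outside the daylight-saving period (27 March – 13 November), so Varell Station is on standard time, UTC+11:00.
00:00 UTC + 11h = 11:00 Varell Station.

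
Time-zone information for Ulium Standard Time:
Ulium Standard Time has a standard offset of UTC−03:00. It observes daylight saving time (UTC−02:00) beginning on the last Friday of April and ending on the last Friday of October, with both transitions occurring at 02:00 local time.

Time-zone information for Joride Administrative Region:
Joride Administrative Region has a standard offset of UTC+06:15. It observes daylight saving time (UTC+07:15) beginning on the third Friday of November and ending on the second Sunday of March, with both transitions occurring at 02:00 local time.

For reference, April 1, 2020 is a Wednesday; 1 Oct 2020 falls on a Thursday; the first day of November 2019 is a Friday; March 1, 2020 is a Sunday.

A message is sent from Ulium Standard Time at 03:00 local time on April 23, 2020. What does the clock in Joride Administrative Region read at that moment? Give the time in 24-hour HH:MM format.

1 April 2020 is a Wednesday, so Fridays fall on 3, 10, 17, 24; the last is April 24.
1 October 2020 is a Thursday, so Fridays fall on 2, 9, 16, 23, 30; the last is October 30.
April 23, 2020 is outside the daylight-saving period (24 April – 30 October), so Ulium Standard Time is on standard time, UTC−03:00.
03:00 Ulium Standard Time + 3h = 06:00 UTC.
1 November 2019 is a Friday, so the first Friday is November 1 and the third is November 15.
1 March 2020 is a Sunday, so the first Sunday is March 1 and the second is March 8.
At the standard offset (UTC+06:15), 06:00 UTC + 6h15m = 12:15 Joride Administrative Region standard time.
The standard-time date in Joride Administrative Region, April 23, 2020, does not fall between 15 November 2019 and 8 March 2020, so daylight saving is not in effect and Joride Administrative Region is at UTC+06:15.
06:00 UTC + 6h15m = 12:15 Joride Administrative Region.

12:15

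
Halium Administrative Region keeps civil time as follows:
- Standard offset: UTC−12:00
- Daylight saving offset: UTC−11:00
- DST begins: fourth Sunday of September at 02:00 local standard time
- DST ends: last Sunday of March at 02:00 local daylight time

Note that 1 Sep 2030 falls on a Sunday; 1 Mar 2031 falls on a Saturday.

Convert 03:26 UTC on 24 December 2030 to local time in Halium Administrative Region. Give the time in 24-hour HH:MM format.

16:26

1 September 2030 is a Sunday, so the first Sunday is September 1 and the fourth is September 22.
1 March 2031 is a Saturday, so Sundays fall on 2, 9, 16, 23, 30; the last is March 30.
At the standard offset (UTC−12:00), 03:26 UTC − 12h = 15:26 Halium Administrative Region standard time (rolling into the previous day, 23 December 2030).
Daylight saving runs 22 September 2030 – 30 March 2031; the standard-time date in Halium Administrative Region, 23 December 2030, is inside that window, so Halium Administrative Region is at UTC−11:00.
03:26 UTC − 11h = 16:26 local (rolling into the previous day, 23 December 2030).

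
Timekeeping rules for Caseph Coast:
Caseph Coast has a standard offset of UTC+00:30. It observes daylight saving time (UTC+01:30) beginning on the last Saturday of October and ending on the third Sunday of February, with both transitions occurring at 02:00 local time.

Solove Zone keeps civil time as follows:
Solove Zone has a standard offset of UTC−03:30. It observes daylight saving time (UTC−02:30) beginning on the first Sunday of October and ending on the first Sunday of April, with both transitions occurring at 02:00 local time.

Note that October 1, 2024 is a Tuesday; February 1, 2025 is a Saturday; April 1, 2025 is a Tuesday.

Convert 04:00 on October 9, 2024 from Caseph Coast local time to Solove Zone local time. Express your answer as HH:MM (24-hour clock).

1 October 2024 is a Tuesday, so Saturdays fall on 5, 12, 19, 26; the last is October 26.
1 February 2025 is a Saturday, so the first Sunday is February 2 and the third is February 16.
October 9, 2024 does not fall between 26 October 2024 and 16 February 2025, so daylight saving is not in effect and Caseph Coast is at UTC+00:30.
04:00 Caseph Coast − 0h30m = 03:30 UTC.
1 October 2024 is a Tuesday, so the first Sunday is October 6.
1 April 2025 is a Tuesday, so the first Sunday is April 6.
At the standard offset (UTC−03:30), 03:30 UTC − 3h30m = 00:00 Solove Zone standard time.
The standard-time date in Solove Zone, October 9, 2024, falls between 6 October 2024 and 6 April 2025, so daylight saving is in effect and Solove Zone is at UTC−02:30.
03:30 UTC − 2h30m = 01:00 Solove Zone.

01:00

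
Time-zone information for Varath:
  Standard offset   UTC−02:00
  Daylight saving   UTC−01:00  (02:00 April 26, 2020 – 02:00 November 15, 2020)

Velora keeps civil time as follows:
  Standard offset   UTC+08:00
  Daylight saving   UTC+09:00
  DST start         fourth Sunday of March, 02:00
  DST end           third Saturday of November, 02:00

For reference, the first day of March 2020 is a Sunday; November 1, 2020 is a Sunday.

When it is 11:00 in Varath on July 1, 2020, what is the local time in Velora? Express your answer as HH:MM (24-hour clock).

July 1, 2020 lies within the daylight-saving period (26 April – 15 November), so Varath is on daylight time, UTC−01:00.
11:00 Varath + 1h = 12:00 UTC.
1 March 2020 is a Sunday, so the first Sunday is March 1 and the fourth is March 22.
1 November 2020 is a Sunday, so the first Saturday is November 7 and the third is November 21.
At the standard offset (UTC+08:00), 12:00 UTC + 8h = 20:00 Velora standard time.
The standard-time date in Velora, July 1, 2020, lies within the daylight-saving period (22 March – 21 November), so Velora is on daylight time, UTC+09:00.
12:00 UTC + 9h = 21:00 Velora.

21:00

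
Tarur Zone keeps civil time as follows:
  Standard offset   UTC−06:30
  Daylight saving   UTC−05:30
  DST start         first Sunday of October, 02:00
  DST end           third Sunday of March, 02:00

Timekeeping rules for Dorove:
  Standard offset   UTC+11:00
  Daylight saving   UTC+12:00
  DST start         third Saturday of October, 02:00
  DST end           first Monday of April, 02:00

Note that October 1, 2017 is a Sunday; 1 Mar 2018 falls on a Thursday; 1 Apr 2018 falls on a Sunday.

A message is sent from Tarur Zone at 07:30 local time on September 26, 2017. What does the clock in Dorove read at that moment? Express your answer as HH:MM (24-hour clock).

1 October 2017 is a Sunday, so the first Sunday is October 1.
1 March 2018 is a Thursday, so the first Sunday is March 4 and the third is March 18.
September 26, 2017 does not fall between 1 October 2017 and 18 March 2018, so daylight saving is not in effect and Tarur Zone is at UTC−06:30.
07:30 Tarur Zone + 6h30m = 14:00 UTC.
1 October 2017 is a Sunday, so the first Saturday is October 7 and the third is October 21.
1 April 2018 is a Sunday, so the first Monday is April 2.
At the standard offset (UTC+11:00), 14:00 UTC + 11h = 01:00 Dorove standard time (rolling into the next day, 27 September 2017).
Daylight saving runs 21 October 2017 – 2 April 2018; the standard-time date in Dorove, September 27, 2017, is outside that window, so Dorove is on standard time at UTC+11:00.
14:00 UTC + 11h = 01:00 Dorove (rolling into the next day, 27 September 2017).

01:00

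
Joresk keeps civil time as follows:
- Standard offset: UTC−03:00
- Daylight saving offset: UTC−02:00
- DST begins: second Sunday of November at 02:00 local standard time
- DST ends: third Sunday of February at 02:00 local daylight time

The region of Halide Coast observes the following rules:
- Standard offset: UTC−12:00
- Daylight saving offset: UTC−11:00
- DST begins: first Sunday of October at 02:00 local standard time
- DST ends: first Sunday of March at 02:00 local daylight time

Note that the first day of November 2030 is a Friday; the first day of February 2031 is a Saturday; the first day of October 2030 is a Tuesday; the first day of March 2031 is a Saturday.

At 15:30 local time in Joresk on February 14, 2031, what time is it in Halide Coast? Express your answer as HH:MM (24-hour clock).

06:30

1 November 2030 is a Friday, so the first Sunday is November 3 and the second is November 10.
1 February 2031 is a Saturday, so the first Sunday is February 2 and the third is February 16.
February 14, 2031 lies within the daylight-saving period (10 November 2030 – 16 February 2031), so Joresk is on daylight time, UTC−02:00.
15:30 Joresk + 2h = 17:30 UTC.
1 October 2030 is a Tuesday, so the first Sunday is October 6.
1 March 2031 is a Saturday, so the first Sunday is March 2.
At the standard offset (UTC−12:00), 17:30 UTC − 12h = 05:30 Halide Coast standard time.
Daylight saving runs 6 October 2030 – 2 March 2031; the standard-time date in Halide Coast, February 14, 2031, is inside that window, so Halide Coast is at UTC−11:00.
17:30 UTC − 11h = 06:30 Halide Coast.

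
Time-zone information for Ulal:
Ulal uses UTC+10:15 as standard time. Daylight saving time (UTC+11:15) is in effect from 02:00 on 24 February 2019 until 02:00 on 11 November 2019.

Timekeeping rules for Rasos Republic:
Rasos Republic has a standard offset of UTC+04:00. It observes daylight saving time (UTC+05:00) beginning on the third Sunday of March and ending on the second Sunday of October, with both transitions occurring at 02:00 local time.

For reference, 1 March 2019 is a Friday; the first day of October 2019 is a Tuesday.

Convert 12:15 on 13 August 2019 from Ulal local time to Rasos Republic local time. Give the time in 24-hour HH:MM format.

06:00

13 August 2019 falls between 24 February and 11 November, so daylight saving is in effect and Ulal is at UTC+11:15.
12:15 Ulal − 11h15m = 01:00 UTC.
1 March 2019 is a Friday, so the first Sunday is March 3 and the third is March 17.
1 October 2019 is a Tuesday, so the first Sunday is October 6 and the second is October 13.
At the standard offset (UTC+04:00), 01:00 UTC + 4h = 05:00 Rasos Republic standard time.
The standard-time date in Rasos Republic, 13 August 2019, lies within the daylight-saving period (17 March – 13 October), so Rasos Republic is on daylight time, UTC+05:00.
01:00 UTC + 5h = 06:00 Rasos Republic.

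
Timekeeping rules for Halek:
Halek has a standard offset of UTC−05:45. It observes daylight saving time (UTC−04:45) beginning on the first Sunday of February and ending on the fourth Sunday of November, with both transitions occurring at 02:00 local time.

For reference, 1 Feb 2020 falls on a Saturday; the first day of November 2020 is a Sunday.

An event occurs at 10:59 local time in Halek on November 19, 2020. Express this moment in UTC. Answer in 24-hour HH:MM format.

1 February 2020 is a Saturday, so the first Sunday is February 2.
1 November 2020 is a Sunday, so the first Sunday is November 1 and the fourth is November 22.
November 19, 2020 falls between 2 February and 22 November, so daylight saving is in effect and Halek is at UTC−04:45.
10:59 local + 4h45m = 15:44 UTC.

15:44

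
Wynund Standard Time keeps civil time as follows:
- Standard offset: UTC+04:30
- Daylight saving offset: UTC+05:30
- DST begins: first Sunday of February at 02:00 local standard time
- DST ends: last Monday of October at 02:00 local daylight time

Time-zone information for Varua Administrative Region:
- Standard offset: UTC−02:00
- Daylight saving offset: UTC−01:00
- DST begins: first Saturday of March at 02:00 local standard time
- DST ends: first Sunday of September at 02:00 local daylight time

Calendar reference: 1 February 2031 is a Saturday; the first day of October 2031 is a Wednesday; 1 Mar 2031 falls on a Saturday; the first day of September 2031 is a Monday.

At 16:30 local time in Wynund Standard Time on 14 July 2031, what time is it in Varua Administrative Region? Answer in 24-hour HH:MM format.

10:00

1 February 2031 is a Saturday, so the first Sunday is February 2.
1 October 2031 is a Wednesday, so Mondays fall on 6, 13, 20, 27; the last is October 27.
14 July 2031 falls between 2 February and 27 October, so daylight saving is in effect and Wynund Standard Time is at UTC+05:30.
16:30 Wynund Standard Time − 5h30m = 11:00 UTC.
1 March 2031 is a Saturday, so the first Saturday is March 1.
1 September 2031 is a Monday, so the first Sunday is September 7.
At the standard offset (UTC−02:00), 11:00 UTC − 2h = 09:00 Varua Administrative Region standard time.
Daylight saving runs 1 March – 7 September; the standard-time date in Varua Administrative Region, 14 July 2031, is inside that window, so Varua Administrative Region is at UTC−01:00.
11:00 UTC − 1h = 10:00 Varua Administrative Region.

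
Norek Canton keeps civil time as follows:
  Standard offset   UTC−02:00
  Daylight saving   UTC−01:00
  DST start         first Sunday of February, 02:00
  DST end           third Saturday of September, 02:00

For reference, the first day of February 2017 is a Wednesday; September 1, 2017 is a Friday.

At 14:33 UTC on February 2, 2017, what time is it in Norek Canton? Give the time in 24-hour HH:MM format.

12:33

1 February 2017 is a Wednesday, so the first Sunday is February 5.
1 September 2017 is a Friday, so the first Saturday is September 2 and the third is September 16.
At the standard offset (UTC−02:00), 14:33 UTC − 2h = 12:33 Norek Canton standard time.
Daylight saving runs 5 February – 16 September; the standard-time date in Norek Canton, February 2, 2017, is outside that window, so Norek Canton is on standard time at UTC−02:00.
14:33 UTC − 2h = 12:33 local.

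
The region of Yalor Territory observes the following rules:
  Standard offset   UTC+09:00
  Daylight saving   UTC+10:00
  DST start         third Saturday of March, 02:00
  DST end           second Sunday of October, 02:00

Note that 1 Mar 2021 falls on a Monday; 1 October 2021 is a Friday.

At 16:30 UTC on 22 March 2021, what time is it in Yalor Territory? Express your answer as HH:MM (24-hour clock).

02:30

1 March 2021 is a Monday, so the first Saturday is March 6 and the third is March 20.
1 October 2021 is a Friday, so the first Sunday is October 3 and the second is October 10.
At the standard offset (UTC+09:00), 16:30 UTC + 9h = 01:30 Yalor Territory standard time (rolling into the next day, 23 March 2021).
The standard-time date in Yalor Territory, 23 March 2021, lies within the daylight-saving period (20 March – 10 October), so Yalor Territory is on daylight time, UTC+10:00.
16:30 UTC + 10h = 02:30 local (rolling into the next day, 23 March 2021).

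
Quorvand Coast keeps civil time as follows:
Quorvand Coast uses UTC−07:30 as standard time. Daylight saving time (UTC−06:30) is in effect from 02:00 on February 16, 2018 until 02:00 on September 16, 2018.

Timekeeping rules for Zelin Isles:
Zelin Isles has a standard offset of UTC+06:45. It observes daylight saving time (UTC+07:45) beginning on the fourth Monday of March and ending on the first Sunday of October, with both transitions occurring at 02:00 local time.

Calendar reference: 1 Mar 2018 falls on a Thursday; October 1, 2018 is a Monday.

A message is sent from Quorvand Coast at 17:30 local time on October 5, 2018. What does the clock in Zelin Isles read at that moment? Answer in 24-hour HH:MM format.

October 5, 2018 does not fall between 16 February and 16 September, so daylight saving is not in effect and Quorvand Coast is at UTC−07:30.
17:30 Quorvand Coast + 7h30m = 01:00 UTC (rolling into the next day, 6 October 2018).
1 March 2018 is a Thursday, so the first Monday is March 5 and the fourth is March 26.
1 October 2018 is a Monday, so the first Sunday is October 7.
At the standard offset (UTC+06:45), 01:00 UTC + 6h45m = 07:45 Zelin Isles standard time.
Daylight saving runs 26 March – 7 October; the standard-time date in Zelin Isles, October 6, 2018, is inside that window, so Zelin Isles is at UTC+07:45.
01:00 UTC + 7h45m = 08:45 Zelin Isles.

08:45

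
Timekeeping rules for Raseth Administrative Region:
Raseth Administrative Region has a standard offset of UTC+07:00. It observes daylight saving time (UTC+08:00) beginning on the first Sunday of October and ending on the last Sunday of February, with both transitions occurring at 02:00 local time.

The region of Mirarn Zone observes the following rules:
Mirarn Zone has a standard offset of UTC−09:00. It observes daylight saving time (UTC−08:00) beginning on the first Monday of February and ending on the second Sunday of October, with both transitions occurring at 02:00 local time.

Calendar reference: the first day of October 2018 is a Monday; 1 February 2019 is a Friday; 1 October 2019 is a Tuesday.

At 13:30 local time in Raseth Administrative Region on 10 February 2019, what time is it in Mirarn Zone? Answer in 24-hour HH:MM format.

1 October 2018 is a Monday, so the first Sunday is October 7.
1 February 2019 is a Friday, so Sundays fall on 3, 10, 17, 24; the last is February 24.
10 February 2019 falls between 7 October 2018 and 24 February 2019, so daylight saving is in effect and Raseth Administrative Region is at UTC+08:00.
13:30 Raseth Administrative Region − 8h = 05:30 UTC.
1 February 2019 is a Friday, so the first Monday is February 4.
1 October 2019 is a Tuesday, so the first Sunday is October 6 and the second is October 13.
At the standard offset (UTC−09:00), 05:30 UTC − 9h = 20:30 Mirarn Zone standard time (rolling into the previous day, 9 February 2019).
Daylight saving runs 4 February – 13 October; the standard-time date in Mirarn Zone, 9 February 2019, is inside that window, so Mirarn Zone is at UTC−08:00.
05:30 UTC − 8h = 21:30 Mirarn Zone (rolling into the previous day, 9 February 2019).

21:30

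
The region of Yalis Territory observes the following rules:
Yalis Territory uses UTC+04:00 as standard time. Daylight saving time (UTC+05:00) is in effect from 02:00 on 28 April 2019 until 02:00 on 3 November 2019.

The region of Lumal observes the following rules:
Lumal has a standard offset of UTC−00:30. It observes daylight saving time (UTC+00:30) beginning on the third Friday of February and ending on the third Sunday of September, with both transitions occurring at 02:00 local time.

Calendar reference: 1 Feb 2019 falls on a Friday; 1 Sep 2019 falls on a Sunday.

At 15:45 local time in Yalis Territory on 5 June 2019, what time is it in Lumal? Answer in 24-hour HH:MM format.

5 June 2019 lies within the daylight-saving period (28 April – 3 November), so Yalis Territory is on daylight time, UTC+05:00.
15:45 Yalis Territory − 5h = 10:45 UTC.
1 February 2019 is a Friday, so the first Friday is February 1 and the third is February 15.
1 September 2019 is a Sunday, so the first Sunday is September 1 and the third is September 15.
At the standard offset (UTC−00:30), 10:45 UTC − 0h30m = 10:15 Lumal standard time.
Daylight saving runs 15 February – 15 September; the standard-time date in Lumal, 5 June 2019, is inside that window, so Lumal is at UTC+00:30.
10:45 UTC + 0h30m = 11:15 Lumal.

11:15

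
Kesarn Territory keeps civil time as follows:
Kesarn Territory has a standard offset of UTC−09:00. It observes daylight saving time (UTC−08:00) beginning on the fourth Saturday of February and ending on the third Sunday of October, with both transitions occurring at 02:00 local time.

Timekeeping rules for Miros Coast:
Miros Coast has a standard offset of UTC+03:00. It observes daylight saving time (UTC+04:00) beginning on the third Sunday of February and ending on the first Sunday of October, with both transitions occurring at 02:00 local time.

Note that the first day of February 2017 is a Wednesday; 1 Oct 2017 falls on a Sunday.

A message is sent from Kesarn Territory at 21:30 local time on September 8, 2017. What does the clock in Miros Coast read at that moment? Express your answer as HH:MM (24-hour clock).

09:30

1 February 2017 is a Wednesday, so the first Saturday is February 4 and the fourth is February 25.
1 October 2017 is a Sunday, so the first Sunday is October 1 and the third is October 15.
September 8, 2017 falls between 25 February and 15 October, so daylight saving is in effect and Kesarn Territory is at UTC−08:00.
21:30 Kesarn Territory + 8h = 05:30 UTC (rolling into the next day, 9 September 2017).
1 February 2017 is a Wednesday, so the first Sunday is February 5 and the third is February 19.
1 October 2017 is a Sunday, so the first Sunday is October 1.
At the standard offset (UTC+03:00), 05:30 UTC + 3h = 08:30 Miros Coast standard time.
The standard-time date in Miros Coast, September 9, 2017, falls between 19 February and 1 October, so daylight saving is in effect and Miros Coast is at UTC+04:00.
05:30 UTC + 4h = 09:30 Miros Coast.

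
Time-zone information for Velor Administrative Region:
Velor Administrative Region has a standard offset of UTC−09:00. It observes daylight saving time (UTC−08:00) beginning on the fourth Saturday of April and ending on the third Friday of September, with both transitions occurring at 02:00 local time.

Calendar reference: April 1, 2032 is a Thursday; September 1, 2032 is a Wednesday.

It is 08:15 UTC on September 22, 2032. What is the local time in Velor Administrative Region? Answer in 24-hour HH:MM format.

23:15

1 April 2032 is a Thursday, so the first Saturday is April 3 and the fourth is April 24.
1 September 2032 is a Wednesday, so the first Friday is September 3 and the third is September 17.
At the standard offset (UTC−09:00), 08:15 UTC − 9h = 23:15 Velor Administrative Region standard time (rolling into the previous day, 21 September 2032).
The standard-time date in Velor Administrative Region, September 21, 2032, is outside the daylight-saving period (24 April – 17 September), so Velor Administrative Region is on standard time, UTC−09:00.
08:15 UTC − 9h = 23:15 local (rolling into the previous day, 21 September 2032).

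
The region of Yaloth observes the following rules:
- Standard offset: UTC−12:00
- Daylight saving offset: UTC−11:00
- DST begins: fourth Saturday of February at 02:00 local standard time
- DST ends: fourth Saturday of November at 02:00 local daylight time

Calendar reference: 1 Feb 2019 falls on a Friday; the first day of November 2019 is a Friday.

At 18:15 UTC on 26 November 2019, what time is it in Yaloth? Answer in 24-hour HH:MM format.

06:15

1 February 2019 is a Friday, so the first Saturday is February 2 and the fourth is February 23.
1 November 2019 is a Friday, so the first Saturday is November 2 and the fourth is November 23.
At the standard offset (UTC−12:00), 18:15 UTC − 12h = 06:15 Yaloth standard time.
The standard-time date in Yaloth, 26 November 2019, is outside the daylight-saving period (23 February – 23 November), so Yaloth is on standard time, UTC−12:00.
18:15 UTC − 12h = 06:15 local.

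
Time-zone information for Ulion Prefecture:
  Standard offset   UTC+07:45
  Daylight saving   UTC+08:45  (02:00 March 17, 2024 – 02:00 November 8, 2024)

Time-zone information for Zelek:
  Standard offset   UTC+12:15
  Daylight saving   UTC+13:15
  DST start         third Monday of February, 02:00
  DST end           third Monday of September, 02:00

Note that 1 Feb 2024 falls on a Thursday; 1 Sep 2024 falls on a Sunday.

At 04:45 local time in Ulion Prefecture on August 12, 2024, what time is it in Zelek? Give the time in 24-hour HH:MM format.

August 12, 2024 lies within the daylight-saving period (17 March – 8 November), so Ulion Prefecture is on daylight time, UTC+08:45.
04:45 Ulion Prefecture − 8h45m = 20:00 UTC (rolling into the previous day, 11 August 2024).
1 February 2024 is a Thursday, so the first Monday is February 5 and the third is February 19.
1 September 2024 is a Sunday, so the first Monday is September 2 and the third is September 16.
At the standard offset (UTC+12:15), 20:00 UTC + 12h15m = 08:15 Zelek standard time (rolling into the next day, 12 August 2024).
The standard-time date in Zelek, August 12, 2024, falls between 19 February and 16 September, so daylight saving is in effect and Zelek is at UTC+13:15.
20:00 UTC + 13h15m = 09:15 Zelek (rolling into the next day, 12 August 2024).

09:15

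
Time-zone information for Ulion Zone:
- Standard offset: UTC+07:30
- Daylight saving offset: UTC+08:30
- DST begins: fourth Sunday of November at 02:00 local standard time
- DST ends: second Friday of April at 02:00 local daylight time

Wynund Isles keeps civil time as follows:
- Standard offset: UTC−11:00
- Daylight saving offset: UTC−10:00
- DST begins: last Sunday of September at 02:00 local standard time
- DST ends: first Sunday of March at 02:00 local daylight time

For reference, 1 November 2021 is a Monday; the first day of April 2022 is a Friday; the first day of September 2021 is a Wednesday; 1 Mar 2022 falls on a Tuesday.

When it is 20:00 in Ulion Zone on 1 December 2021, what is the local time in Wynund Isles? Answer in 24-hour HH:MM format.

01:30

1 November 2021 is a Monday, so the first Sunday is November 7 and the fourth is November 28.
1 April 2022 is a Friday, so the first Friday is April 1 and the second is April 8.
1 December 2021 lies within the daylight-saving period (28 November 2021 – 8 April 2022), so Ulion Zone is on daylight time, UTC+08:30.
20:00 Ulion Zone − 8h30m = 11:30 UTC.
1 September 2021 is a Wednesday, so Sundays fall on 5, 12, 19, 26; the last is September 26.
1 March 2022 is a Tuesday, so the first Sunday is March 6.
At the standard offset (UTC−11:00), 11:30 UTC − 11h = 00:30 Wynund Isles standard time.
Daylight saving runs 26 September 2021 – 6 March 2022; the standard-time date in Wynund Isles, 1 December 2021, is inside that window, so Wynund Isles is at UTC−10:00.
11:30 UTC − 10h = 01:30 Wynund Isles.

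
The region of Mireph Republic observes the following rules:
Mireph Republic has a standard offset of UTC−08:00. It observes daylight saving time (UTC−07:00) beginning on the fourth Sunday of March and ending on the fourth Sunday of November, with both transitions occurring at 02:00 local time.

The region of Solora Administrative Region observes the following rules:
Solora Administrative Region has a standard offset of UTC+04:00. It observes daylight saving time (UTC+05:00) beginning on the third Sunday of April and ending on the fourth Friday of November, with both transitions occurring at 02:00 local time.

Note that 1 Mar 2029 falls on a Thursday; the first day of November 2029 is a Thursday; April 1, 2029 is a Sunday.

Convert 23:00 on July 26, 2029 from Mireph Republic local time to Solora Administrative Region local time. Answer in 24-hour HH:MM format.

1 March 2029 is a Thursday, so the first Sunday is March 4 and the fourth is March 25.
1 November 2029 is a Thursday, so the first Sunday is November 4 and the fourth is November 25.
July 26, 2029 lies within the daylight-saving period (25 March – 25 November), so Mireph Republic is on daylight time, UTC−07:00.
23:00 Mireph Republic + 7h = 06:00 UTC (rolling into the next day, 27 July 2029).
1 April 2029 is a Sunday, so the first Sunday is April 1 and the third is April 15.
1 November 2029 is a Thursday, so the first Friday is November 2 and the fourth is November 23.
At the standard offset (UTC+04:00), 06:00 UTC + 4h = 10:00 Solora Administrative Region standard time.
The standard-time date in Solora Administrative Region, July 27, 2029, falls between 15 April and 23 November, so daylight saving is in effect and Solora Administrative Region is at UTC+05:00.
06:00 UTC + 5h = 11:00 Solora Administrative Region.

11:00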